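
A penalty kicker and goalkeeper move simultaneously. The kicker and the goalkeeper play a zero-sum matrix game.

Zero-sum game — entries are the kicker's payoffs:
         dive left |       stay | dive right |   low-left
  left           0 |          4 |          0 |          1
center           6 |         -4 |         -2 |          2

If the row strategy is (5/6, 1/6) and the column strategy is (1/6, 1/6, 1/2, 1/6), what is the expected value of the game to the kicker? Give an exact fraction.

23/36

Against (1/6, 1/6, 1/2, 1/6), each row's expected payoff is left: 5/6; center: -1/3.
Taking the (5/6, 1/6)-weighted average: (5/6)·(5/6) + (1/6)·(-1/3) = 23/36.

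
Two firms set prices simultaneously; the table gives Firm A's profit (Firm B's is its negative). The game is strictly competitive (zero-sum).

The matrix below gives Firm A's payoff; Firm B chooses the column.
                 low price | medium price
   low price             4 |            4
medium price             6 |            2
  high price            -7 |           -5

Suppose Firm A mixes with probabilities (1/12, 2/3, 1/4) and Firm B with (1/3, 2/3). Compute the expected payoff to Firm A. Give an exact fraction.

41/36

Against (1/3, 2/3), each row's expected payoff is low price: 4; medium price: 10/3; high price: -17/3.
Taking the (1/12, 2/3, 1/4)-weighted average: (1/12)·(4) + (2/3)·(10/3) + (1/4)·(-17/3) = 41/36.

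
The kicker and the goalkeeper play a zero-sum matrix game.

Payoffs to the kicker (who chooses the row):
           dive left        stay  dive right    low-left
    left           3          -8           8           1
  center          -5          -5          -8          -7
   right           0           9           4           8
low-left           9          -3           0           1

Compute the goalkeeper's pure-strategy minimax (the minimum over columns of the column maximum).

8

The worst case (largest entry) in each column is dive left: 9, stay: 9, dive right: 8, low-left: 8.
The best (smallest) of these is 8.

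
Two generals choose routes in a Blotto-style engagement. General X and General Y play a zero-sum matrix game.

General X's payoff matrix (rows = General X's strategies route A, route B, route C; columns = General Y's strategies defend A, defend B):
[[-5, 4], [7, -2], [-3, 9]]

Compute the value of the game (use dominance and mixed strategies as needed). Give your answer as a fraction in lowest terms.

Row route A is strictly dominated by row route C, so General X never plays it.
The remaining 2×2 game on (route B, route C) × (defend A, defend B) has no saddle point. Let General X play route B with probability p; indifference gives 7p − 3(1−p) = −2p + 9(1−p), so p = 4/7.
Similarly General Y's optimal q on defend A is 11/21, and the value is 7·(11/21) + (-2)·(10/21) = 19/7.

19/7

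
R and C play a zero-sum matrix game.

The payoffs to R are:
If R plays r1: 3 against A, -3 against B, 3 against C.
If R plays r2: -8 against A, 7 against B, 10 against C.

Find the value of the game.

-1/7

Column C is strictly dominated by B for C (it gives R more in every row).
The remaining 2×2 game on (r1, r2) × (A, B) has no saddle point. Let R play r1 with probability p; indifference gives 3p − 8(1−p) = −3p + 7(1−p), so p = 5/7.
Similarly C's optimal q on A is 10/21, and the value is 3·(10/21) + (-3)·(11/21) = -1/7.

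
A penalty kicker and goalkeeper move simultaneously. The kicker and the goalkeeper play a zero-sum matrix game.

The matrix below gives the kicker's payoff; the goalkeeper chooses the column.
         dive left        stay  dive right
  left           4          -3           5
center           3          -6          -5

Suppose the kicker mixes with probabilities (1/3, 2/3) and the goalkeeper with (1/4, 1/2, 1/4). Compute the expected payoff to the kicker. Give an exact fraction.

-25/12

Against (1/4, 1/2, 1/4), each row's expected payoff is left: 3/4; center: -7/2.
Taking the (1/3, 2/3)-weighted average: (1/3)·(3/4) + (2/3)·(-7/2) = -25/12.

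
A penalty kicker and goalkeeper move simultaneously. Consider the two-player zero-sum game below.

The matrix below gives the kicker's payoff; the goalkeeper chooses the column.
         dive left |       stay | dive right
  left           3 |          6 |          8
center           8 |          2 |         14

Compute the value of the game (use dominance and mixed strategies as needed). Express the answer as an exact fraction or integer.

Column dive right is strictly dominated by dive left for the goalkeeper (it gives the kicker more in every row).
The remaining 2×2 game on (left, center) × (dive left, stay) has no saddle point. Let the kicker play left with probability p; indifference gives 3p + 8(1−p) = 6p + 2(1−p), so p = 2/3.
Similarly the goalkeeper's optimal q on dive left is 4/9, and the value is 3·(4/9) + (6)·(5/9) = 14/3.

14/3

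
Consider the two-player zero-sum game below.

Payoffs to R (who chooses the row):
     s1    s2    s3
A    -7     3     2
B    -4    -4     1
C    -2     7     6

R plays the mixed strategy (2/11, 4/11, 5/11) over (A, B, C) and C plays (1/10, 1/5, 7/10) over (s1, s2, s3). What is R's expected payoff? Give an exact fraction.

Against (1/10, 1/5, 7/10), each row's expected payoff is A: 13/10; B: -1/2; C: 27/5.
Taking the (2/11, 4/11, 5/11)-weighted average: (2/11)·(13/10) + (4/11)·(-1/2) + (5/11)·(27/5) = 138/55.

138/55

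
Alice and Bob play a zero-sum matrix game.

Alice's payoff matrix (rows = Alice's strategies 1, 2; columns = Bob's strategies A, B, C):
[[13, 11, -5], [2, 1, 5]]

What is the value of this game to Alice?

3

Column A is strictly dominated by B for Bob (it gives Alice more in every row).
The remaining 2×2 game on (1, 2) × (B, C) has no saddle point. Let Alice play 1 with probability p; indifference gives 11p + (1−p) = −5p + 5(1−p), so p = 1/5.
Similarly Bob's optimal q on B is 1/2, and the value is 11·(1/2) + (-5)·(1/2) = 3.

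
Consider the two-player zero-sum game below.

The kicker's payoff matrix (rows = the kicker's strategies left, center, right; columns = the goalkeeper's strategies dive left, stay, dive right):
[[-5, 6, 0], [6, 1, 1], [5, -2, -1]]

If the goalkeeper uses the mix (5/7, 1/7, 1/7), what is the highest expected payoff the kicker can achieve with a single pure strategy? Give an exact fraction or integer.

32/7

left: (-5)·(5/7) + (6)·(1/7) + (0)·(1/7) = -19/7.
center: (6)·(5/7) + (1)·(1/7) + (1)·(1/7) = 32/7.
right: (5)·(5/7) + (-2)·(1/7) + (-1)·(1/7) = 22/7.
The best pure response is center with expected payoff 32/7.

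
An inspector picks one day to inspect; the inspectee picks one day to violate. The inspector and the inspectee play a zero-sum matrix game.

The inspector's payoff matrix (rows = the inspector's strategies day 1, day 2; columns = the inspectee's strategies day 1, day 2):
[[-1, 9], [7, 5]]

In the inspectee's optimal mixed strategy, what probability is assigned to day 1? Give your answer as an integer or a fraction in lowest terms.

1/3

Row minima are -1 and 5, so the inspector's maximin is 5; column maxima are 7 and 9, so the inspectee's minimax is 7. These differ, so the equilibrium is in mixed strategies.
Let the inspectee play day 1 with probability q. The inspector is indifferent when −q + 9(1−q) = 7q + 5(1−q), giving q = 1/3.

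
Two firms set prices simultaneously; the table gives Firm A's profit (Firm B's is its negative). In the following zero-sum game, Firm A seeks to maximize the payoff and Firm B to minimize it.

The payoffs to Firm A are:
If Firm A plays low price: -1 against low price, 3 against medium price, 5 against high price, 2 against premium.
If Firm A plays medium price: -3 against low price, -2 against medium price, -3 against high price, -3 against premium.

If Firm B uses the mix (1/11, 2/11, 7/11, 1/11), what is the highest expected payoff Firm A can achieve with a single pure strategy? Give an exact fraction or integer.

low price: (-1)·(1/11) + (3)·(2/11) + (5)·(7/11) + (2)·(1/11) = 42/11.
medium price: (-3)·(1/11) + (-2)·(2/11) + (-3)·(7/11) + (-3)·(1/11) = -31/11.
The best pure response is low price with expected payoff 42/11.

42/11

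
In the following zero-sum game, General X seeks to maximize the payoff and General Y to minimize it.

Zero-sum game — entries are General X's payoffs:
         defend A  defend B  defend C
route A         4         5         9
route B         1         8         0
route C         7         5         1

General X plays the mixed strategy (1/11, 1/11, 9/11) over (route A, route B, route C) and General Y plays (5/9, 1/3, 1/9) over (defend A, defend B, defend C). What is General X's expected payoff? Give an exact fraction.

Against (5/9, 1/3, 1/9), each row's expected payoff is route A: 44/9; route B: 29/9; route C: 17/3.
Taking the (1/11, 1/11, 9/11)-weighted average: (1/11)·(44/9) + (1/11)·(29/9) + (9/11)·(17/3) = 532/99.

532/99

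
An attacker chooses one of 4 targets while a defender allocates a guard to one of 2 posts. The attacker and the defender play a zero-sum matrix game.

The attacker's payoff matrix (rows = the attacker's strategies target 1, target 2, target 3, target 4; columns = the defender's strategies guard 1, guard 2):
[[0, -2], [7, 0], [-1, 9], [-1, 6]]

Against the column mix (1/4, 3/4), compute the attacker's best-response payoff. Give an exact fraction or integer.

13/2

target 1: (0)·(1/4) + (-2)·(3/4) = -3/2.
target 2: (7)·(1/4) + (0)·(3/4) = 7/4.
target 3: (-1)·(1/4) + (9)·(3/4) = 13/2.
target 4: (-1)·(1/4) + (6)·(3/4) = 17/4.
The best pure response is target 3 with expected payoff 13/2.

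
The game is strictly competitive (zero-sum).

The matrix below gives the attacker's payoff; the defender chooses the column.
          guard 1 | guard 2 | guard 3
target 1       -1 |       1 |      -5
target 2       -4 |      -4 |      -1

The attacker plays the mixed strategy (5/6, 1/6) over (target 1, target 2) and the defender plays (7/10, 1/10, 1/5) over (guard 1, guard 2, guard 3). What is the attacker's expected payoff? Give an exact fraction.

Against (7/10, 1/10, 1/5), each row's expected payoff is target 1: -8/5; target 2: -17/5.
Taking the (5/6, 1/6)-weighted average: (5/6)·(-8/5) + (1/6)·(-17/5) = -19/10.

-19/10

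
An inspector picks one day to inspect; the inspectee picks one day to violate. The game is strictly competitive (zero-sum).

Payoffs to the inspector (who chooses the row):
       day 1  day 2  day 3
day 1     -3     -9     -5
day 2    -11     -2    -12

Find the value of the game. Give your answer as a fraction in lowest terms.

Column day 1 is strictly dominated by day 3 for the inspectee (it gives the inspector more in every row).
The remaining 2×2 game on (day 1, day 2) × (day 2, day 3) has no saddle point. Let the inspector play day 1 with probability p; indifference gives −9p − 2(1−p) = −5p − 12(1−p), so p = 5/7.
Similarly the inspectee's optimal q on day 2 is 1/2, and the value is -9·(1/2) + (-5)·(1/2) = -7.

-7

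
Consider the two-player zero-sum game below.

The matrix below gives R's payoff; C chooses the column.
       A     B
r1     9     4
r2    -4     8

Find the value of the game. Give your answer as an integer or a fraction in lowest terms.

88/17

Row minima are 4 and -4, so R's maximin is 4; column maxima are 9 and 8, so C's minimax is 8. These differ, so the equilibrium is in mixed strategies.
Let R play r1 with probability p. C is indifferent when 9p − 4(1−p) = 4p + 8(1−p), giving p = 12/17.
Let C play A with probability q. R is indifferent when 9q + 4(1−q) = −4q + 8(1−q), giving q = 4/17.
The value is 9·(4/17) + (4)·(13/17) = 88/17.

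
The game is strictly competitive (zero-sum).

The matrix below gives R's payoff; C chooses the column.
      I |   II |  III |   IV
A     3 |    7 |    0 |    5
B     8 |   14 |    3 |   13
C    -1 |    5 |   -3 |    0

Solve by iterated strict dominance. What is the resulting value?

Row C is strictly dominated by row A (3>-1, 7>5, 0>-3, 5>0); eliminate C.
Row A is strictly dominated by row B (8>3, 14>7, 3>0, 13>5); eliminate A.
Column II is strictly dominated by I for C (8<14); eliminate II.
Column IV is strictly dominated by I for C (8<13); eliminate IV.
Column I is strictly dominated by III for C (3<8); eliminate I.
Only (B, III) remains, with payoff 3.

3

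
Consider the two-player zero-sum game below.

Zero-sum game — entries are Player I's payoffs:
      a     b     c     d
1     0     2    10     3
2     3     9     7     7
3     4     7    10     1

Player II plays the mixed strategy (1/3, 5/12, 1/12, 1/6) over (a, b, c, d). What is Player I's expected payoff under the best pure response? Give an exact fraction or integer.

13/2

1: (0)·(1/3) + (2)·(5/12) + (10)·(1/12) + (3)·(1/6) = 13/6.
2: (3)·(1/3) + (9)·(5/12) + (7)·(1/12) + (7)·(1/6) = 13/2.
3: (4)·(1/3) + (7)·(5/12) + (10)·(1/12) + (1)·(1/6) = 21/4.
The best pure response is 2 with expected payoff 13/2.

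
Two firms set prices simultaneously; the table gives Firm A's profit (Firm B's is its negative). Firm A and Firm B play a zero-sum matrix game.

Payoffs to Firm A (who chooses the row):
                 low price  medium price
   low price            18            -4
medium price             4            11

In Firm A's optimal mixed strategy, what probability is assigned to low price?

Row minima are -4 and 4, so Firm A's maximin is 4; column maxima are 18 and 11, so Firm B's minimax is 11. These differ, so the equilibrium is in mixed strategies.
Let Firm A play low price with probability p. Firm B is indifferent when 18p + 4(1−p) = −4p + 11(1−p), giving p = 7/29.

7/29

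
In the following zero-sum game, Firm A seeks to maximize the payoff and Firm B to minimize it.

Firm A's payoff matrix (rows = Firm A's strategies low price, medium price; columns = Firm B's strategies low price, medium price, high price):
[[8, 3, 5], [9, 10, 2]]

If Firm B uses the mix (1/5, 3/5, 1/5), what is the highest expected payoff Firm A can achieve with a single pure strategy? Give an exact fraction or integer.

low price: (8)·(1/5) + (3)·(3/5) + (5)·(1/5) = 22/5.
medium price: (9)·(1/5) + (10)·(3/5) + (2)·(1/5) = 41/5.
The best pure response is medium price with expected payoff 41/5.

41/5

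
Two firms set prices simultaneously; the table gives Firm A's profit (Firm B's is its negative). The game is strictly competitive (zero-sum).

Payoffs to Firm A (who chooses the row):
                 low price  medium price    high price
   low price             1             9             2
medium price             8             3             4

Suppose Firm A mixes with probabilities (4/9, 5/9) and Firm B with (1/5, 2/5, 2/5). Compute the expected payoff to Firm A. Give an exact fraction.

Against (1/5, 2/5, 2/5), each row's expected payoff is low price: 23/5; medium price: 22/5.
Taking the (4/9, 5/9)-weighted average: (4/9)·(23/5) + (5/9)·(22/5) = 202/45.

202/45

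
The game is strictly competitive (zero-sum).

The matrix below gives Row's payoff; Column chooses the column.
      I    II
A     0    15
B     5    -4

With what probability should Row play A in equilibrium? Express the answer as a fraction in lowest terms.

Row minima are 0 and -4, so Row's maximin is 0; column maxima are 5 and 15, so Column's minimax is 5. These differ, so the equilibrium is in mixed strategies.
Let Row play A with probability p. Column is indifferent when 5(1−p) = 15p − 4(1−p), giving p = 3/8.

3/8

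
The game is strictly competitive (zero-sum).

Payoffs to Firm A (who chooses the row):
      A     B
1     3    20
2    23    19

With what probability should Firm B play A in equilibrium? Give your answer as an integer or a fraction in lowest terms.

Row minima are 3 and 19, so Firm A's maximin is 19; column maxima are 23 and 20, so Firm B's minimax is 20. These differ, so the equilibrium is in mixed strategies.
Let Firm B play A with probability q. Firm A is indifferent when 3q + 20(1−q) = 23q + 19(1−q), giving q = 1/21.

1/21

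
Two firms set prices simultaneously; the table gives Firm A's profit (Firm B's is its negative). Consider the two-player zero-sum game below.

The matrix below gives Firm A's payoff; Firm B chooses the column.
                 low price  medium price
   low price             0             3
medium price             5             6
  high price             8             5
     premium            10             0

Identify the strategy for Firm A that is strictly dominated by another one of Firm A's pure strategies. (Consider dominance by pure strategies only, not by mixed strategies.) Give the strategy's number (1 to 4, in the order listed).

1

Compare low price with medium price: 5 > 0, 6 > 3.
So medium price strictly dominates low price for Firm A; low price is strictly dominated.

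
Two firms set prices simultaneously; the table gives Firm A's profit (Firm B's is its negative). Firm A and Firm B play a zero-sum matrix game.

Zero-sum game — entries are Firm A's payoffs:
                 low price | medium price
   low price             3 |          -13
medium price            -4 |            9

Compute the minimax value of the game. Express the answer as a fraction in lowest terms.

-25/29

Row minima are -13 and -4, so Firm A's maximin is -4; column maxima are 3 and 9, so Firm B's minimax is 3. These differ, so the equilibrium is in mixed strategies.
Let Firm A play low price with probability p. Firm B is indifferent when 3p − 4(1−p) = −13p + 9(1−p), giving p = 13/29.
Let Firm B play low price with probability q. Firm A is indifferent when 3q − 13(1−q) = −4q + 9(1−q), giving q = 22/29.
The value is 3·(22/29) + (-13)·(7/29) = -25/29.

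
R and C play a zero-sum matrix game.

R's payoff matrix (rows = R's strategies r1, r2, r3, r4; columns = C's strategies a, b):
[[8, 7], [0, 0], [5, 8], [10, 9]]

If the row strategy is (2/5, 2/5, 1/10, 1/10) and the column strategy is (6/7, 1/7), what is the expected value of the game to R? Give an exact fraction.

327/70

Against (6/7, 1/7), each row's expected payoff is r1: 55/7; r2: 0; r3: 38/7; r4: 69/7.
Taking the (2/5, 2/5, 1/10, 1/10)-weighted average: (2/5)·(55/7) + (2/5)·(0) + (1/10)·(38/7) + (1/10)·(69/7) = 327/70.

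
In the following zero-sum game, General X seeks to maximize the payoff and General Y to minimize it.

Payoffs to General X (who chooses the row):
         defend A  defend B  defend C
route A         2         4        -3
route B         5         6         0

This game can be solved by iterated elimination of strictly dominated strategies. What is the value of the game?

Column defend A is strictly dominated by defend C for General Y (-3<2, 0<5); eliminate defend A.
Row route A is strictly dominated by row route B (6>4, 0>-3); eliminate route A.
Column defend B is strictly dominated by defend C for General Y (0<6); eliminate defend B.
Only (route B, defend C) remains, with payoff 0.

0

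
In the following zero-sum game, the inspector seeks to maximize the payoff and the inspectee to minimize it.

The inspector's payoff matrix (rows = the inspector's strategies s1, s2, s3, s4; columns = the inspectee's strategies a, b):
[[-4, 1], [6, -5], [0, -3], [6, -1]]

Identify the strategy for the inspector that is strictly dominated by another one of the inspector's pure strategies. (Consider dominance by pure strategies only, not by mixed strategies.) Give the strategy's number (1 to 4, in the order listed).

3

Compare s3 with s4: 6 > 0, -1 > -3.
So s4 strictly dominates s3 for the inspector; s3 is strictly dominated.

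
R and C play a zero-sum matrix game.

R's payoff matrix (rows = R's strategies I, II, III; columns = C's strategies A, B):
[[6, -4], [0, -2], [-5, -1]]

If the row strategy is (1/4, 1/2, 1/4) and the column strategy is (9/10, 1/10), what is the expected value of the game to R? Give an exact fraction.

Against (9/10, 1/10), each row's expected payoff is I: 5; II: -1/5; III: -23/5.
Taking the (1/4, 1/2, 1/4)-weighted average: (1/4)·(5) + (1/2)·(-1/5) + (1/4)·(-23/5) = 0.

0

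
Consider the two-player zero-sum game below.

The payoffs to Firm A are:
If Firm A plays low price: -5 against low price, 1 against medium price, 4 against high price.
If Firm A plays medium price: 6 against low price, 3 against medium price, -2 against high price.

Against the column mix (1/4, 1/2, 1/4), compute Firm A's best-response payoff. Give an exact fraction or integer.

low price: (-5)·(1/4) + (1)·(1/2) + (4)·(1/4) = 1/4.
medium price: (6)·(1/4) + (3)·(1/2) + (-2)·(1/4) = 5/2.
The best pure response is medium price with expected payoff 5/2.

5/2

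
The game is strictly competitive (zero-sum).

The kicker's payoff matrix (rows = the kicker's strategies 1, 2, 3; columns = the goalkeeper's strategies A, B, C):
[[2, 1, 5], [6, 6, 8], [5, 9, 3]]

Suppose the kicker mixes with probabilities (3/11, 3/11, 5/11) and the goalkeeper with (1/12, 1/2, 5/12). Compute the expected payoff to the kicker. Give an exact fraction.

Against (1/12, 1/2, 5/12), each row's expected payoff is 1: 11/4; 2: 41/6; 3: 37/6.
Taking the (3/11, 3/11, 5/11)-weighted average: (3/11)·(11/4) + (3/11)·(41/6) + (5/11)·(37/6) = 65/12.

65/12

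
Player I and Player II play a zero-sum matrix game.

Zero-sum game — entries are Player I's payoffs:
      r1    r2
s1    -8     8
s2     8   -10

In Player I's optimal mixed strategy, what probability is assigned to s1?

9/17

Row minima are -8 and -10, so Player I's maximin is -8; column maxima are 8 and 8, so Player II's minimax is 8. These differ, so the equilibrium is in mixed strategies.
Let Player I play s1 with probability p. Player II is indifferent when −8p + 8(1−p) = 8p − 10(1−p), giving p = 9/17.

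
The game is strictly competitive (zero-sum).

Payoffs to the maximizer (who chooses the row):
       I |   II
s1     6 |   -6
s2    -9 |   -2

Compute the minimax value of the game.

-66/19

Row minima are -6 and -9, so the maximizer's maximin is -6; column maxima are 6 and -2, so the minimizer's minimax is -2. These differ, so the equilibrium is in mixed strategies.
Let the maximizer play s1 with probability p. The minimizer is indifferent when 6p − 9(1−p) = −6p − 2(1−p), giving p = 7/19.
Let the minimizer play I with probability q. The maximizer is indifferent when 6q − 6(1−q) = −9q − 2(1−q), giving q = 4/19.
The value is 6·(4/19) + (-6)·(15/19) = -66/19.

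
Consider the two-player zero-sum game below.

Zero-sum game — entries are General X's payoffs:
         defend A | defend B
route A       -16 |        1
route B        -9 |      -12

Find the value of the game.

-201/20

Row minima are -16 and -12, so General X's maximin is -12; column maxima are -9 and 1, so General Y's minimax is -9. These differ, so the equilibrium is in mixed strategies.
Let General X play route A with probability p. General Y is indifferent when −16p − 9(1−p) = p − 12(1−p), giving p = 3/20.
Let General Y play defend A with probability q. General X is indifferent when −16q + (1−q) = −9q − 12(1−q), giving q = 13/20.
The value is -16·(13/20) + (1)·(7/20) = -201/20.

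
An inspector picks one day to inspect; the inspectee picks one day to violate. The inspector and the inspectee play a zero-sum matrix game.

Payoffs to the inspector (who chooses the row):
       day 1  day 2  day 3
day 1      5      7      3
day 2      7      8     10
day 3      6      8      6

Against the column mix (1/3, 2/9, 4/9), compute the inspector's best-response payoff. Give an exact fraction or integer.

77/9

day 1: (5)·(1/3) + (7)·(2/9) + (3)·(4/9) = 41/9.
day 2: (7)·(1/3) + (8)·(2/9) + (10)·(4/9) = 77/9.
day 3: (6)·(1/3) + (8)·(2/9) + (6)·(4/9) = 58/9.
The best pure response is day 2 with expected payoff 77/9.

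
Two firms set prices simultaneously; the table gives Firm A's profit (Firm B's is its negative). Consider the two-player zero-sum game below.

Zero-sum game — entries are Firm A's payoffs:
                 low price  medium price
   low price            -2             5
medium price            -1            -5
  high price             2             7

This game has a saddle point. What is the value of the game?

Row minima: -2, -5, 2 → Firm A's maximin is 2.
Column maxima: 2, 7 → Firm B's minimax is 2.
They coincide at (high price, low price), so the value is 2.

2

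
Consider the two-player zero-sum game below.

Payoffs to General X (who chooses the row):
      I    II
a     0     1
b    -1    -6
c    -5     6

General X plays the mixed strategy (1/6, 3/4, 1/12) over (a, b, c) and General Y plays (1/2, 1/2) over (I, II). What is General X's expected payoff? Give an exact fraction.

Against (1/2, 1/2), each row's expected payoff is a: 1/2; b: -7/2; c: 1/2.
Taking the (1/6, 3/4, 1/12)-weighted average: (1/6)·(1/2) + (3/4)·(-7/2) + (1/12)·(1/2) = -5/2.

-5/2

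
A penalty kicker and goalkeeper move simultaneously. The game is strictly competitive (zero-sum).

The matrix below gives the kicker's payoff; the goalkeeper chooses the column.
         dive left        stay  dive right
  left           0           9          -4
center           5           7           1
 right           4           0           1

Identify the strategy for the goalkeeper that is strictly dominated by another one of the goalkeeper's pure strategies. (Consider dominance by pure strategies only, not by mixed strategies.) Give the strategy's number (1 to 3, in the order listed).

1

The goalkeeper prefers columns that give the kicker less. Compare dive left with dive right: -4 < 0, 1 < 5, 1 < 4.
So dive right strictly dominates dive left for the goalkeeper; dive left is strictly dominated.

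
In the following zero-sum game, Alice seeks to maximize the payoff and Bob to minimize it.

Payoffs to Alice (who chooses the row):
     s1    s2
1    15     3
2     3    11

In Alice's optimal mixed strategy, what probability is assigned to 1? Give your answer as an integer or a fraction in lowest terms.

2/5

Row minima are 3 and 3, so Alice's maximin is 3; column maxima are 15 and 11, so Bob's minimax is 11. These differ, so the equilibrium is in mixed strategies.
Let Alice play 1 with probability p. Bob is indifferent when 15p + 3(1−p) = 3p + 11(1−p), giving p = 2/5.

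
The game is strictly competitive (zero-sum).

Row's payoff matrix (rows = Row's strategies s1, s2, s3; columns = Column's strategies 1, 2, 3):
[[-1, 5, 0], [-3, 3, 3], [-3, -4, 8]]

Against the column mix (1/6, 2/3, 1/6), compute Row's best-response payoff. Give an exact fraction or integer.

s1: (-1)·(1/6) + (5)·(2/3) + (0)·(1/6) = 19/6.
s2: (-3)·(1/6) + (3)·(2/3) + (3)·(1/6) = 2.
s3: (-3)·(1/6) + (-4)·(2/3) + (8)·(1/6) = -11/6.
The best pure response is s1 with expected payoff 19/6.

19/6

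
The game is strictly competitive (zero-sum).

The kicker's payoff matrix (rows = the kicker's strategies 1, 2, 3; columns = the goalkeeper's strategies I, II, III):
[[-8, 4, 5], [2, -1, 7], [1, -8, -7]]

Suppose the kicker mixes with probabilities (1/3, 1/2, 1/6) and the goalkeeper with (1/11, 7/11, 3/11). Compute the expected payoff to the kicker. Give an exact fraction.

7/11

Against (1/11, 7/11, 3/11), each row's expected payoff is 1: 35/11; 2: 16/11; 3: -76/11.
Taking the (1/3, 1/2, 1/6)-weighted average: (1/3)·(35/11) + (1/2)·(16/11) + (1/6)·(-76/11) = 7/11.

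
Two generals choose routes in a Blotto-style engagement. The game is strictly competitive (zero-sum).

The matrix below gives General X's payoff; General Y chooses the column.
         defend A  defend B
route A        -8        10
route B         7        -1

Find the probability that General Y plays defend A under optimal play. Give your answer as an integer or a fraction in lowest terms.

11/26

Row minima are -8 and -1, so General X's maximin is -1; column maxima are 7 and 10, so General Y's minimax is 7. These differ, so the equilibrium is in mixed strategies.
Let General Y play defend A with probability q. General X is indifferent when −8q + 10(1−q) = 7q − (1−q), giving q = 11/26.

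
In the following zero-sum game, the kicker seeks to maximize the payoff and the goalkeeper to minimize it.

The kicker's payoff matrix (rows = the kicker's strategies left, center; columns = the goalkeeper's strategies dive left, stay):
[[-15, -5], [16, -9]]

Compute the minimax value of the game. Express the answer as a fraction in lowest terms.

-43/7

Row minima are -15 and -9, so the kicker's maximin is -9; column maxima are 16 and -5, so the goalkeeper's minimax is -5. These differ, so the equilibrium is in mixed strategies.
Let the kicker play left with probability p. The goalkeeper is indifferent when −15p + 16(1−p) = −5p − 9(1−p), giving p = 5/7.
Let the goalkeeper play dive left with probability q. The kicker is indifferent when −15q − 5(1−q) = 16q − 9(1−q), giving q = 4/35.
The value is -15·(4/35) + (-5)·(31/35) = -43/7.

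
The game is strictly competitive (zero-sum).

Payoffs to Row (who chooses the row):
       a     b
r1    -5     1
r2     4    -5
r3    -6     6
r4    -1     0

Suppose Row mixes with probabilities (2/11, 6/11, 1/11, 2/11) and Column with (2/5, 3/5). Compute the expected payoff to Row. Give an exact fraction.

Against (2/5, 3/5), each row's expected payoff is r1: -7/5; r2: -7/5; r3: 6/5; r4: -2/5.
Taking the (2/11, 6/11, 1/11, 2/11)-weighted average: (2/11)·(-7/5) + (6/11)·(-7/5) + (1/11)·(6/5) + (2/11)·(-2/5) = -54/55.

-54/55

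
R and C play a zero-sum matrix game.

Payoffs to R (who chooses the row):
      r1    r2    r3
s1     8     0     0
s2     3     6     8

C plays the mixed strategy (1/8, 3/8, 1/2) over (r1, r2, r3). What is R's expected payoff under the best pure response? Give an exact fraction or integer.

53/8

s1: (8)·(1/8) + (0)·(3/8) + (0)·(1/2) = 1.
s2: (3)·(1/8) + (6)·(3/8) + (8)·(1/2) = 53/8.
The best pure response is s2 with expected payoff 53/8.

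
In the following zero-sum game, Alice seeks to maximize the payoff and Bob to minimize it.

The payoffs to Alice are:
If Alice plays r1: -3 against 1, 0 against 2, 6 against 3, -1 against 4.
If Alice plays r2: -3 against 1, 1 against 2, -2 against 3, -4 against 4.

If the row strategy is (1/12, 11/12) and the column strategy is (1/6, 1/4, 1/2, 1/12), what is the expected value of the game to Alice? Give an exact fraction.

-5/4

Against (1/6, 1/4, 1/2, 1/12), each row's expected payoff is r1: 29/12; r2: -19/12.
Taking the (1/12, 11/12)-weighted average: (1/12)·(29/12) + (11/12)·(-19/12) = -5/4.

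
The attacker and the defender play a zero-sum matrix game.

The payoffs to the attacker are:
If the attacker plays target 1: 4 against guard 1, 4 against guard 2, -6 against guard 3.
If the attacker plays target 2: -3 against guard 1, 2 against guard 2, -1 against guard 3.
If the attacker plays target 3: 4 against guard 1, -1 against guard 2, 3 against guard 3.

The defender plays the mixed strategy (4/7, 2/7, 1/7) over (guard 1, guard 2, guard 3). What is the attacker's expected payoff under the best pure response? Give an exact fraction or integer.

18/7

target 1: (4)·(4/7) + (4)·(2/7) + (-6)·(1/7) = 18/7.
target 2: (-3)·(4/7) + (2)·(2/7) + (-1)·(1/7) = -9/7.
target 3: (4)·(4/7) + (-1)·(2/7) + (3)·(1/7) = 17/7.
The best pure response is target 1 with expected payoff 18/7.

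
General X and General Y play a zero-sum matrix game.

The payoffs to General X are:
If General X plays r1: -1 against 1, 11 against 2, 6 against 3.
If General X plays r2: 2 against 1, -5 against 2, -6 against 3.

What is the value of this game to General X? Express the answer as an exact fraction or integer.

2/5

Column 2 is strictly dominated by 3 for General Y (it gives General X more in every row).
The remaining 2×2 game on (r1, r2) × (1, 3) has no saddle point. Let General X play r1 with probability p; indifference gives −p + 2(1−p) = 6p − 6(1−p), so p = 8/15.
Similarly General Y's optimal q on 1 is 4/5, and the value is -1·(4/5) + (6)·(1/5) = 2/5.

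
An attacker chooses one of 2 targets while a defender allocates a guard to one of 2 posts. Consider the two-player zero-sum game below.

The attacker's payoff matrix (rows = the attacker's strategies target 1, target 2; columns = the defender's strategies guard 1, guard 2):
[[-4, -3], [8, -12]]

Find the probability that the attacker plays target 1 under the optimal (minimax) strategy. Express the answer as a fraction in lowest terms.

Row minima are -4 and -12, so the attacker's maximin is -4; column maxima are 8 and -3, so the defender's minimax is -3. These differ, so the equilibrium is in mixed strategies.
Let the attacker play target 1 with probability p. The defender is indifferent when −4p + 8(1−p) = −3p − 12(1−p), giving p = 20/21.

20/21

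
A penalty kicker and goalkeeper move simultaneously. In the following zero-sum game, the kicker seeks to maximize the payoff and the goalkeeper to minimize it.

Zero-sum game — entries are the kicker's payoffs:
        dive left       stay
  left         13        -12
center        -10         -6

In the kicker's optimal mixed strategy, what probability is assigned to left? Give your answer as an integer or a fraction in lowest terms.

4/29

Row minima are -12 and -10, so the kicker's maximin is -10; column maxima are 13 and -6, so the goalkeeper's minimax is -6. These differ, so the equilibrium is in mixed strategies.
Let the kicker play left with probability p. The goalkeeper is indifferent when 13p − 10(1−p) = −12p − 6(1−p), giving p = 4/29.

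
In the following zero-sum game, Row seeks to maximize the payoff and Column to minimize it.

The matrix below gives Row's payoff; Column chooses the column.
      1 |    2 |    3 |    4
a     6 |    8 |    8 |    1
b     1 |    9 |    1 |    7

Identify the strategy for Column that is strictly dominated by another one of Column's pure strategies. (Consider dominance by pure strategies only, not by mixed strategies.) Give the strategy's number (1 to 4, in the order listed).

Column prefers columns that give Row less. Compare 2 with 1: 6 < 8, 1 < 9.
So 1 strictly dominates 2 for Column; 2 is strictly dominated.

2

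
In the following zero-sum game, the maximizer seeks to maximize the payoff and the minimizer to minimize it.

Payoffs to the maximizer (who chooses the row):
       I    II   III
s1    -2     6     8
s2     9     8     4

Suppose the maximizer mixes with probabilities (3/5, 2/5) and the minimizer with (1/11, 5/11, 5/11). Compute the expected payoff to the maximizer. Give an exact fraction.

342/55

Against (1/11, 5/11, 5/11), each row's expected payoff is s1: 68/11; s2: 69/11.
Taking the (3/5, 2/5)-weighted average: (3/5)·(68/11) + (2/5)·(69/11) = 342/55.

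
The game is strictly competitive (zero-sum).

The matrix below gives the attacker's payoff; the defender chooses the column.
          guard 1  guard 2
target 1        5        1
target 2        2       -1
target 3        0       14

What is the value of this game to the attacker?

35/9

Row target 2 is strictly dominated by row target 1, so the attacker never plays it.
The remaining 2×2 game on (target 1, target 3) × (guard 1, guard 2) has no saddle point. Let the attacker play target 1 with probability p; indifference gives 5p = p + 14(1−p), so p = 7/9.
Similarly the defender's optimal q on guard 1 is 13/18, and the value is 5·(13/18) + (1)·(5/18) = 35/9.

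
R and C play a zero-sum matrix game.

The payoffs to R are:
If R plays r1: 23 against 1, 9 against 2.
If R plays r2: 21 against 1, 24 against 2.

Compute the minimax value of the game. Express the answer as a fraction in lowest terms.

363/17

Row minima are 9 and 21, so R's maximin is 21; column maxima are 23 and 24, so C's minimax is 23. These differ, so the equilibrium is in mixed strategies.
Let R play r1 with probability p. C is indifferent when 23p + 21(1−p) = 9p + 24(1−p), giving p = 3/17.
Let C play 1 with probability q. R is indifferent when 23q + 9(1−q) = 21q + 24(1−q), giving q = 15/17.
The value is 23·(15/17) + (9)·(2/17) = 363/17.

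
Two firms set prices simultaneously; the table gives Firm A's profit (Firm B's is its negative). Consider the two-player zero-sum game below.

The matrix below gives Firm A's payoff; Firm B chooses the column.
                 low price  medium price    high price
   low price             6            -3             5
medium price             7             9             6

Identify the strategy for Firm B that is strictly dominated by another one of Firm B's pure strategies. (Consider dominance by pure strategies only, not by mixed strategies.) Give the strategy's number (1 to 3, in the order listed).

Firm B prefers columns that give Firm A less. Compare low price with high price: 5 < 6, 6 < 7.
So high price strictly dominates low price for Firm B; low price is strictly dominated.

1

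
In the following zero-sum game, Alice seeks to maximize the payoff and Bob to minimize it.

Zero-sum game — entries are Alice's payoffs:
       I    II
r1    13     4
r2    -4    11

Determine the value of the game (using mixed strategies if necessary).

53/8

Row minima are 4 and -4, so Alice's maximin is 4; column maxima are 13 and 11, so Bob's minimax is 11. These differ, so the equilibrium is in mixed strategies.
Let Alice play r1 with probability p. Bob is indifferent when 13p − 4(1−p) = 4p + 11(1−p), giving p = 5/8.
Let Bob play I with probability q. Alice is indifferent when 13q + 4(1−q) = −4q + 11(1−q), giving q = 7/24.
The value is 13·(7/24) + (4)·(17/24) = 53/8.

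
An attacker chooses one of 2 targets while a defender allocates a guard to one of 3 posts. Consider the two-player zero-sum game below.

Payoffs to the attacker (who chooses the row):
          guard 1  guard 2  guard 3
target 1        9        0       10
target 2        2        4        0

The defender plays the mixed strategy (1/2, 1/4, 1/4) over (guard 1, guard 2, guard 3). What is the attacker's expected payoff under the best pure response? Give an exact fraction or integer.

7

target 1: (9)·(1/2) + (0)·(1/4) + (10)·(1/4) = 7.
target 2: (2)·(1/2) + (4)·(1/4) + (0)·(1/4) = 2.
The best pure response is target 1 with expected payoff 7.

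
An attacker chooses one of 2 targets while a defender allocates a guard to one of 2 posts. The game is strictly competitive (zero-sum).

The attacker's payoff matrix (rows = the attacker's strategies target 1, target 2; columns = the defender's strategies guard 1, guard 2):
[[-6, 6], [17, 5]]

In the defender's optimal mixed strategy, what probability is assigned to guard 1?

Row minima are -6 and 5, so the attacker's maximin is 5; column maxima are 17 and 6, so the defender's minimax is 6. These differ, so the equilibrium is in mixed strategies.
Let the defender play guard 1 with probability q. The attacker is indifferent when −6q + 6(1−q) = 17q + 5(1−q), giving q = 1/24.

1/24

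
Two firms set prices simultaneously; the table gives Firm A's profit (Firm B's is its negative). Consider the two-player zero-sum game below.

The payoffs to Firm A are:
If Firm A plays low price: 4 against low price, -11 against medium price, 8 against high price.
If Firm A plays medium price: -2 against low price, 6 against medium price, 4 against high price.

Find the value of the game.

Column high price is strictly dominated by low price for Firm B (it gives Firm A more in every row).
The remaining 2×2 game on (low price, medium price) × (low price, medium price) has no saddle point. Let Firm A play low price with probability p; indifference gives 4p − 2(1−p) = −11p + 6(1−p), so p = 8/23.
Similarly Firm B's optimal q on low price is 17/23, and the value is 4·(17/23) + (-11)·(6/23) = 2/23.

2/23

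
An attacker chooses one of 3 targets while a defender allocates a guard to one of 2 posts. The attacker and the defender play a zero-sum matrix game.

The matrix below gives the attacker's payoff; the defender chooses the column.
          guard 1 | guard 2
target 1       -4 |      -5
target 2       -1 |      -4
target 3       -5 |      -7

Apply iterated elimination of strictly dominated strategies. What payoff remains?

-4

Row target 1 is strictly dominated by row target 2 (-1>-4, -4>-5); eliminate target 1.
Column guard 1 is strictly dominated by guard 2 for the defender (-4<-1, -7<-5); eliminate guard 1.
Row target 3 is strictly dominated by row target 2 (-4>-7); eliminate target 3.
Only (target 2, guard 2) remains, with payoff -4.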